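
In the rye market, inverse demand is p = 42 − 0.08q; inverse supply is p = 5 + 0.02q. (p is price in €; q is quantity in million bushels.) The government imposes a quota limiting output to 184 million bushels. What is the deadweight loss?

Competitive equilibrium: 42 − 0.08q = 5 + 0.02q → q* = 370, p* = 12.4.
At q = 184: demand price = 42 − 0.08·184 = 27.28; supply price = 5 + 0.02·184 = 8.68.
Δq = 370 − 184 = 186; wedge = 27.28 − 8.68 = 18.6.
Deadweight loss = ½ × 186 × 18.6 = €1729.80 million.

€1729.80 million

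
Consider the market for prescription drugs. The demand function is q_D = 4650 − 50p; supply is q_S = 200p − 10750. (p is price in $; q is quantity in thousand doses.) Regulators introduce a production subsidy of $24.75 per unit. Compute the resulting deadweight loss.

$12251.25 thousand

In inverse form: demand p = 93 − 0.02q, supply p = 53.75 + 0.005q.
Competitive equilibrium: 93 − 0.02q = 53.75 + 0.005q → q* = 1570, p* = 61.6.
The subsidy lowers effective supply by 24.75: p = 29 + 0.005q.
New quantity: 93 − 0.02q = 29 + 0.005q → q' = 2560.
Overproduction Δq = 2560 − 1570 = 990; wedge = subsidy = 24.75.
The triangle = ½ × 990 × 24.75 = $12251.25 thousand.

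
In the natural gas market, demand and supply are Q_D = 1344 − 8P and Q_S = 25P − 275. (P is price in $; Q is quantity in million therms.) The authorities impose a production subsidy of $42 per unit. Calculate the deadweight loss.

In inverse form: demand P = 168 − 0.125Q, supply P = 11 + 0.04Q.
Competitive equilibrium: 168 − 0.125Q = 11 + 0.04Q → Q* = 951.5152, P* = 49.0606.
The subsidy lowers effective supply by 42: P = 0.04Q − 31.
New quantity: 168 − 0.125Q = 0.04Q − 31 → Q' = 1206.0606.
Overproduction ΔQ = 1206.0606 − 951.5152 = 254.5454; wedge = subsidy = 42.
DWL = ½ × 254.5454 × 42 = $5345.45 million.

$5345.45 million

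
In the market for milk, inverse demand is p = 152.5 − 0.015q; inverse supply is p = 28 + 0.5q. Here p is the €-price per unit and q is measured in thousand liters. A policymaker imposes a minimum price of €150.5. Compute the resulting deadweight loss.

€3026.56 thousand

Competitive equilibrium: 152.5 − 0.015q = 28 + 0.5q → q* = 241.7476, p* = 148.8738.
At the floor p = 150.5, quantity demanded = (152.5 − 150.5)/0.015 = 133.3333.
Sellers' marginal cost at q' = 133.3333: 28 + 0.5·133.3333 = 94.6667.
Δq = 241.7476 − 133.3333 = 108.4143; wedge = 150.5 − 94.6667 = 55.8333.
Deadweight loss = ½ × 108.4143 × 55.8333 = €3026.56 thousand.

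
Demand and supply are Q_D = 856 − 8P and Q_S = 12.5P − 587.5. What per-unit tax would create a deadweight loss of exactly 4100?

In inverse form: demand P = 107 − 0.125Q, supply P = 47 + 0.08Q.
Competitive equilibrium: 107 − 0.125Q = 47 + 0.08Q → Q* = 292.6829, P* = 70.4146.
A tax t gives ΔQ = t/0.205 and wedge t, so DWL = t²/0.41.
t²/0.41 = 4100 → t² = 1681 → t = 41.

41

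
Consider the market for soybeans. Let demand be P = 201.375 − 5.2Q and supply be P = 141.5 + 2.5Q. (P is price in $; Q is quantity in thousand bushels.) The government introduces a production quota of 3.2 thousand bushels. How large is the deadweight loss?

$80.62 thousand

Competitive equilibrium: 201.375 − 5.2Q = 141.5 + 2.5Q → Q* = 7.776, P* = 160.9399.
At Q = 3.2: demand price = 201.375 − 5.2·3.2 = 184.735; supply price = 141.5 + 2.5·3.2 = 149.5.
ΔQ = 7.776 − 3.2 = 4.576; wedge = 184.735 − 149.5 = 35.235.
The triangle = ½ × 4.576 × 35.235 = $80.62 thousand.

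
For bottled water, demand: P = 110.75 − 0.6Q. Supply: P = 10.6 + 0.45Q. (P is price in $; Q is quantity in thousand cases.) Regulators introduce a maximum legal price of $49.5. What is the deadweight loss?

$41.93 thousand

Competitive equilibrium: 110.75 − 0.6Q = 10.6 + 0.45Q → Q* = 95.381, P* = 53.5214.
At the ceiling P = 49.5, quantity supplied = (49.5 − 10.6)/0.45 = 86.4444.
Willingness to pay at Q' = 86.4444: 110.75 − 0.6·86.4444 = 58.8834.
ΔQ = 95.381 − 86.4444 = 8.9366; wedge = 58.8834 − 49.5 = 9.3834.
The triangle = ½ × 8.9366 × 9.3834 = $41.93 thousand.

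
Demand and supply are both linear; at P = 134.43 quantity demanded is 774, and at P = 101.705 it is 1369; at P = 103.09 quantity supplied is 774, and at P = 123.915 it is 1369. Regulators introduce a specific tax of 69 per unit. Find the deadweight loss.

Demand slope = (101.705 − 134.43)/(1369 − 774) = −0.055, so P = 177 − 0.055Q.
Supply slope = (123.915 − 103.09)/(1369 − 774) = 0.035, so P = 76 + 0.035Q.
Competitive equilibrium: 177 − 0.055Q = 76 + 0.035Q → Q* = 1122.2222, P* = 115.2778.
With the tax, the buyer price exceeds the seller price by 69: (177 − 0.055Q) − (76 + 0.035Q) = 69 → Q' = 355.5556.
ΔQ = 1122.2222 − 355.5556 = 766.6666; the wedge equals the tax, 69.
The triangle = ½ × 766.6666 × 69 = 26450.

26450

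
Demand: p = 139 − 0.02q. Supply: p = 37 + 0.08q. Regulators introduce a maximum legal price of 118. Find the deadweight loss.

Competitive equilibrium: 139 − 0.02q = 37 + 0.08q → q* = 1020, p* = 118.6.
At the ceiling p = 118, quantity supplied = (118 − 37)/0.08 = 1012.5.
Willingness to pay at q' = 1012.5: 139 − 0.02·1012.5 = 118.75.
Δq = 1020 − 1012.5 = 7.5; wedge = 118.75 − 118 = 0.75.
DWL = ½ × 7.5 × 0.75 = 2.81.

2.81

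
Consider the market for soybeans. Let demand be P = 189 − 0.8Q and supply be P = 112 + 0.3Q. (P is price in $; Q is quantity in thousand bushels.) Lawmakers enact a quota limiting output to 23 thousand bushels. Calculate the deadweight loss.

Competitive equilibrium: 189 − 0.8Q = 112 + 0.3Q → Q* = 70, P* = 133.
At Q = 23: demand price = 189 − 0.8·23 = 170.6; supply price = 112 + 0.3·23 = 118.9.
ΔQ = 70 − 23 = 47; wedge = 170.6 − 118.9 = 51.7.
Deadweight loss = ½ × 47 × 51.7 = $1214.95 thousand.

$1214.95 thousand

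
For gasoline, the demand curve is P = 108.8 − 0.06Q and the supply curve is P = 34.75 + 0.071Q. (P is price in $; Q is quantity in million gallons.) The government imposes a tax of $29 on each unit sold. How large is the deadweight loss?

$3209.92 million

Competitive equilibrium: 108.8 − 0.06Q = 34.75 + 0.071Q → Q* = 565.2672, P* = 74.884.
With the tax, the buyer price exceeds the seller price by 29: (108.8 − 0.06Q) − (34.75 + 0.071Q) = 29 → Q' = 343.8931.
ΔQ = 565.2672 − 343.8931 = 221.3741; the wedge equals the tax, 29.
Welfare loss = ½ × 221.3741 × 29 = $3209.92 million.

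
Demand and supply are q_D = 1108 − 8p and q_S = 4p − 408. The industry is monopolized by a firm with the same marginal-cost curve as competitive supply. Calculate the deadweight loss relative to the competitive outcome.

In inverse form: demand p = 138.5 − 0.125q, supply p = 102 + 0.25q.
Competitive equilibrium: 138.5 − 0.125q = 102 + 0.25q → q* = 97.3333, p* = 126.3333.
Marginal revenue: MR = 138.5 − 0.25q. Set MR = MC: 138.5 − 0.25q = 102 + 0.25q → q_m = 73.
Price p_m = 138.5 − 0.125·73 = 129.375; MC(q_m) = 102 + 0.25·73 = 120.25.
Competitive q* = 97.3333, so Δq = 24.3333; wedge = 129.375 − 120.25 = 9.125.
Deadweight loss = ½ × 24.3333 × 9.125 = 111.02.

111.02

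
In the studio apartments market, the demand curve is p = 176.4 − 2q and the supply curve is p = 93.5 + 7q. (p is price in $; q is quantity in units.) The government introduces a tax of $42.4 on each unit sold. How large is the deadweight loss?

Competitive equilibrium: 176.4 − 2q = 93.5 + 7q → q* = 9.2111, p* = 157.9778.
With the tax, the buyer price exceeds the seller price by 42.4: (176.4 − 2q) − (93.5 + 7q) = 42.4 → q' = 4.5.
Δq = 9.2111 − 4.5 = 4.7111; the wedge equals the tax, 42.4.
Welfare loss = ½ × 4.7111 × 42.4 = $99.88.

$99.88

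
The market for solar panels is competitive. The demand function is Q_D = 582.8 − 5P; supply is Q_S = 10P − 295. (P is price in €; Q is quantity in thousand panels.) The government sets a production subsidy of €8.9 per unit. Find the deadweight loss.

In inverse form: demand P = 116.56 − 0.2Q, supply P = 29.5 + 0.1Q.
Competitive equilibrium: 116.56 − 0.2Q = 29.5 + 0.1Q → Q* = 290.2, P* = 58.52.
The subsidy lowers effective supply by 8.9: P = 20.6 + 0.1Q.
New quantity: 116.56 − 0.2Q = 20.6 + 0.1Q → Q' = 319.8667.
Overproduction ΔQ = 319.8667 − 290.2 = 29.6667; wedge = subsidy = 8.9.
DWL = ½ × 29.6667 × 8.9 = €132.02 thousand.

€132.02 thousand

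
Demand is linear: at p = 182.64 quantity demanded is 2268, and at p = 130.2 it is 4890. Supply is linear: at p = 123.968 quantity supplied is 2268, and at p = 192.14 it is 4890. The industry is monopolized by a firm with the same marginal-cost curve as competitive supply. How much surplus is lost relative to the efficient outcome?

26519.14

Demand slope = (130.2 − 182.64)/(4890 − 2268) = −0.02, so p = 228 − 0.02q.
Supply slope = (192.14 − 123.968)/(4890 − 2268) = 0.026, so p = 65 + 0.026q.
Competitive equilibrium: 228 − 0.02q = 65 + 0.026q → q* = 3543.47826, p* = 157.13043.
Marginal revenue: MR = 228 − 0.04q. Set MR = MC: 228 − 0.04q = 65 + 0.026q → q_m = 2469.69697.
Price p_m = 228 − 0.02·2469.69697 = 178.60606; MC(q_m) = 65 + 0.026·2469.69697 = 129.21212.
Competitive q* = 3543.47826, so Δq = 1073.78129; wedge = 178.60606 − 129.21212 = 49.39394.
Welfare loss = ½ × 1073.78129 × 49.39394 = 26519.14.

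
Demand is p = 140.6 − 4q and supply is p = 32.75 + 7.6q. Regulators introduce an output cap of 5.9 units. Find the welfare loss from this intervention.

Competitive equilibrium: 140.6 − 4q = 32.75 + 7.6q → q* = 9.2974, p* = 103.4103.
At q = 5.9: demand price = 140.6 − 4·5.9 = 117; supply price = 32.75 + 7.6·5.9 = 77.59.
Δq = 9.2974 − 5.9 = 3.3974; wedge = 117 − 77.59 = 39.41.
Welfare loss = ½ × 3.3974 × 39.41 = 66.95.

66.95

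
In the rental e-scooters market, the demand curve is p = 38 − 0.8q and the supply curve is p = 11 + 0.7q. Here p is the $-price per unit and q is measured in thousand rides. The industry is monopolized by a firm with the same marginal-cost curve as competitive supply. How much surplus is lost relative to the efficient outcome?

Competitive equilibrium: 38 − 0.8q = 11 + 0.7q → q* = 18, p* = 23.6.
Marginal revenue: MR = 38 − 1.6q. Set MR = MC: 38 − 1.6q = 11 + 0.7q → q_m = 11.7391.
Price p_m = 38 − 0.8·11.7391 = 28.6087; MC(q_m) = 11 + 0.7·11.7391 = 19.2174.
Competitive q* = 18, so Δq = 6.2609; wedge = 28.6087 − 19.2174 = 9.3913.
Deadweight loss = ½ × 6.2609 × 9.3913 = $29.40 thousand.

$29.40 thousand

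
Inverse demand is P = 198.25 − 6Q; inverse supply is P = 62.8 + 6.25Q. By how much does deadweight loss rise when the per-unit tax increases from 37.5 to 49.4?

Competitive equilibrium: 198.25 − 6Q = 62.8 + 6.25Q → Q* = 11.0571, P* = 131.9071.
For a per-unit tax t: ΔQ = t/12.25, so DWL = ½·t·(t/12.25) = t²/24.5.
At t = 37.5: DWL = 57.398. At t = 49.4: DWL = 99.607.
Increase = 99.607 − 57.398 = 42.21.

42.21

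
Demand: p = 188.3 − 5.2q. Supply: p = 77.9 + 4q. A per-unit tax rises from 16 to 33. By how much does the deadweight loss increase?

45.27

Competitive equilibrium: 188.3 − 5.2q = 77.9 + 4q → q* = 12, p* = 125.9.
For a per-unit tax t: Δq = t/9.2, so DWL = ½·t·(t/9.2) = t²/18.4.
At t = 16: DWL = 13.913. At t = 33: DWL = 59.185.
Increase = 59.185 − 13.913 = 45.27.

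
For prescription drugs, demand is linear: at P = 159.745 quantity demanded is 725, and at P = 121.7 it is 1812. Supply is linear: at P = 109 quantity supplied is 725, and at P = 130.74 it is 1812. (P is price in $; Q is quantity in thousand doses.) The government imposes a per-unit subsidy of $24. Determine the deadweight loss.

$5236.36 thousand

Demand slope = (121.7 − 159.745)/(1812 − 725) = −0.035, so P = 185.12 − 0.035Q.
Supply slope = (130.74 − 109)/(1812 − 725) = 0.02, so P = 94.5 + 0.02Q.
Competitive equilibrium: 185.12 − 0.035Q = 94.5 + 0.02Q → Q* = 1647.6364, P* = 127.4527.
The subsidy lowers effective supply by 24: P = 70.5 + 0.02Q.
New quantity: 185.12 − 0.035Q = 70.5 + 0.02Q → Q' = 2084.
Overproduction ΔQ = 2084 − 1647.6364 = 436.3636; wedge = subsidy = 24.
Welfare loss = ½ × 436.3636 × 24 = $5236.36 thousand.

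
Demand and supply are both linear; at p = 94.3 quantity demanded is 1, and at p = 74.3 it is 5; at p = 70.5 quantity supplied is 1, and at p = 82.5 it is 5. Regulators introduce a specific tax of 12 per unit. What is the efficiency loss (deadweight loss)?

9

Demand slope = (74.3 − 94.3)/(5 − 1) = −5, so p = 99.3 − 5q.
Supply slope = (82.5 − 70.5)/(5 − 1) = 3, so p = 67.5 + 3q.
Competitive equilibrium: 99.3 − 5q = 67.5 + 3q → q* = 3.975, p* = 79.425.
With the tax, the buyer price exceeds the seller price by 12: (99.3 − 5q) − (67.5 + 3q) = 12 → q' = 2.475.
Δq = 3.975 − 2.475 = 1.5; the wedge equals the tax, 12.
Deadweight loss = ½ × 1.5 × 12 = 9.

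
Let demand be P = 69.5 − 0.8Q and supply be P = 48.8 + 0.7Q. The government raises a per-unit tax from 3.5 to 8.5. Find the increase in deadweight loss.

Competitive equilibrium: 69.5 − 0.8Q = 48.8 + 0.7Q → Q* = 13.8, P* = 58.46.
For a per-unit tax t: ΔQ = t/1.5, so DWL = ½·t·(t/1.5) = t²/3.
At t = 3.5: DWL = 4.083. At t = 8.5: DWL = 24.083.
Increase = 24.083 − 4.083 = 20.

20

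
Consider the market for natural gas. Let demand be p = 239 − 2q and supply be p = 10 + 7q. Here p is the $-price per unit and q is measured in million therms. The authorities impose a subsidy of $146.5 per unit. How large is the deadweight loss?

Competitive equilibrium: 239 − 2q = 10 + 7q → q* = 25.4444, p* = 188.1111.
The subsidy lowers effective supply by 146.5: p = 7q − 136.5.
New quantity: 239 − 2q = 7q − 136.5 → q' = 41.7222.
Overproduction Δq = 41.7222 − 25.4444 = 16.2778; wedge = subsidy = 146.5.
The triangle = ½ × 16.2778 × 146.5 = $1192.35 million.

$1192.35 million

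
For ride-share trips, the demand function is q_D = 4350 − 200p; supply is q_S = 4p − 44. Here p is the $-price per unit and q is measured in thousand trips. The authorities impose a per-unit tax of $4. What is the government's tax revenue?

$105.88 thousand

In inverse form: demand p = 21.75 − 0.005q, supply p = 11 + 0.25q.
Competitive equilibrium: 21.75 − 0.005q = 11 + 0.25q → q* = 42.1569, p* = 21.5392.
With the tax, the buyer price exceeds the seller price by 4: (21.75 − 0.005q) − (11 + 0.25q) = 4 → q' = 26.4706.
Tax revenue = 4 × 26.4706 = $105.88 thousand.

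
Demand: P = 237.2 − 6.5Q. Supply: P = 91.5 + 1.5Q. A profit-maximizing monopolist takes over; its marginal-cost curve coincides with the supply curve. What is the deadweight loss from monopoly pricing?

266.62

Competitive equilibrium: 237.2 − 6.5Q = 91.5 + 1.5Q → Q* = 18.2125, P* = 118.8188.
Marginal revenue: MR = 237.2 − 13Q. Set MR = MC: 237.2 − 13Q = 91.5 + 1.5Q → Q_m = 10.0483.
Price P_m = 237.2 − 6.5·10.0483 = 171.8861; MC(Q_m) = 91.5 + 1.5·10.0483 = 106.5725.
Competitive Q* = 18.2125, so ΔQ = 8.1642; wedge = 171.8861 − 106.5725 = 65.3136.
DWL = ½ × 8.1642 × 65.3136 = 266.62.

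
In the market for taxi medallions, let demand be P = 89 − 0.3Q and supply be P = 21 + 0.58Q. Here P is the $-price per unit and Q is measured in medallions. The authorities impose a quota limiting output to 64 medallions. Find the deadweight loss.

$77.51

Competitive equilibrium: 89 − 0.3Q = 21 + 0.58Q → Q* = 77.2727, P* = 65.8182.
At Q = 64: demand price = 89 − 0.3·64 = 69.8; supply price = 21 + 0.58·64 = 58.12.
ΔQ = 77.2727 − 64 = 13.2727; wedge = 69.8 − 58.12 = 11.68.
Welfare loss = ½ × 13.2727 × 11.68 = $77.51.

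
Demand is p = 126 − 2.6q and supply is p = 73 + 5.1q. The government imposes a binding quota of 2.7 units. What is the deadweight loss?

Competitive equilibrium: 126 − 2.6q = 73 + 5.1q → q* = 6.8831, p* = 108.1039.
At q = 2.7: demand price = 126 − 2.6·2.7 = 118.98; supply price = 73 + 5.1·2.7 = 86.77.
Δq = 6.8831 − 2.7 = 4.1831; wedge = 118.98 − 86.77 = 32.21.
The triangle = ½ × 4.1831 × 32.21 = 67.37.

67.37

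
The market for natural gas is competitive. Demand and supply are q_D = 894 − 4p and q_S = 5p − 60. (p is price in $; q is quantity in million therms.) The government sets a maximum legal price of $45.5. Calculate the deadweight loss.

In inverse form: demand p = 223.5 − 0.25q, supply p = 12 + 0.2q.
Competitive equilibrium: 223.5 − 0.25q = 12 + 0.2q → q* = 470, p* = 106.
At the ceiling p = 45.5, quantity supplied = (45.5 − 12)/0.2 = 167.5.
Willingness to pay at q' = 167.5: 223.5 − 0.25·167.5 = 181.625.
Δq = 470 − 167.5 = 302.5; wedge = 181.625 − 45.5 = 136.125.
Welfare loss = ½ × 302.5 × 136.125 = $20588.91 million.

$20588.91 million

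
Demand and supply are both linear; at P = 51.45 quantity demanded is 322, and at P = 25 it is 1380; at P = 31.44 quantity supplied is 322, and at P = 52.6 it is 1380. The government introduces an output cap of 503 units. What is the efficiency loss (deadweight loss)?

1564.20

Demand slope = (25 − 51.45)/(1380 − 322) = −0.025, so P = 59.5 − 0.025Q.
Supply slope = (52.6 − 31.44)/(1380 − 322) = 0.02, so P = 25 + 0.02Q.
Competitive equilibrium: 59.5 − 0.025Q = 25 + 0.02Q → Q* = 766.6667, P* = 40.3333.
At Q = 503: demand price = 59.5 − 0.025·503 = 46.925; supply price = 25 + 0.02·503 = 35.06.
ΔQ = 766.6667 − 503 = 263.6667; wedge = 46.925 − 35.06 = 11.865.
DWL = ½ × 263.6667 × 11.865 = 1564.20.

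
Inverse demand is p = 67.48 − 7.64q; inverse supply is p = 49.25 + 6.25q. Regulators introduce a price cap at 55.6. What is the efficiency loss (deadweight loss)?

0.61

Competitive equilibrium: 67.48 − 7.64q = 49.25 + 6.25q → q* = 1.3125, p* = 57.4528.
At the ceiling p = 55.6, quantity supplied = (55.6 − 49.25)/6.25 = 1.016.
Willingness to pay at q' = 1.016: 67.48 − 7.64·1.016 = 59.7178.
Δq = 1.3125 − 1.016 = 0.2965; wedge = 59.7178 − 55.6 = 4.1178.
DWL = ½ × 0.2965 × 4.1178 = 0.61.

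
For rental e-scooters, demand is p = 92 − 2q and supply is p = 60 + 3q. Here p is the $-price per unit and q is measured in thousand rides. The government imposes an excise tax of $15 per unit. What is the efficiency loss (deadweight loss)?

$22.50 thousand

Competitive equilibrium: 92 − 2q = 60 + 3q → q* = 6.4, p* = 79.2.
With the tax, the buyer price exceeds the seller price by 15: (92 − 2q) − (60 + 3q) = 15 → q' = 3.4.
Δq = 6.4 − 3.4 = 3; the wedge equals the tax, 15.
The triangle = ½ × 3 × 15 = $22.50 thousand.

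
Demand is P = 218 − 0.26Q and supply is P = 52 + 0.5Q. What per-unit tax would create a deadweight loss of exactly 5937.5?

Competitive equilibrium: 218 − 0.26Q = 52 + 0.5Q → Q* = 218.4211, P* = 161.2105.
A tax t gives ΔQ = t/0.76 and wedge t, so DWL = t²/1.52.
t²/1.52 = 5937.5 → t² = 9025 → t = 95.

95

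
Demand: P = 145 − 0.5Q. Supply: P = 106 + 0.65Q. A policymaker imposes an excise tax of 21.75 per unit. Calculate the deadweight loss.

205.68

Competitive equilibrium: 145 − 0.5Q = 106 + 0.65Q → Q* = 33.913, P* = 128.0435.
With the tax, the buyer price exceeds the seller price by 21.75: (145 − 0.5Q) − (106 + 0.65Q) = 21.75 → Q' = 15.
ΔQ = 33.913 − 15 = 18.913; the wedge equals the tax, 21.75.
Deadweight loss = ½ × 18.913 × 21.75 = 205.68.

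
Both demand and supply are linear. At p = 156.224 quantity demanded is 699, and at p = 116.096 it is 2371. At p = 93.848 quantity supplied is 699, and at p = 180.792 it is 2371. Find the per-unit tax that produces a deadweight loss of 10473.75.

Demand slope = (116.096 − 156.224)/(2371 − 699) = −0.024, so p = 173 − 0.024q.
Supply slope = (180.792 − 93.848)/(2371 − 699) = 0.052, so p = 57.5 + 0.052q.
Competitive equilibrium: 173 − 0.024q = 57.5 + 0.052q → q* = 1519.7368, p* = 136.5263.
A tax t gives Δq = t/0.076 and wedge t, so DWL = t²/0.152.
t²/0.152 = 10473.75 → t² = 1592.01 → t = 39.9.

39.9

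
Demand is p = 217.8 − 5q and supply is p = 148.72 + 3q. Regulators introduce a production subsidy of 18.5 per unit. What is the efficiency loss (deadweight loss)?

Competitive equilibrium: 217.8 − 5q = 148.72 + 3q → q* = 8.635, p* = 174.625.
The subsidy lowers effective supply by 18.5: p = 130.22 + 3q.
New quantity: 217.8 − 5q = 130.22 + 3q → q' = 10.9475.
Overproduction Δq = 10.9475 − 8.635 = 2.3125; wedge = subsidy = 18.5.
The triangle = ½ × 2.3125 × 18.5 = 21.39.

21.39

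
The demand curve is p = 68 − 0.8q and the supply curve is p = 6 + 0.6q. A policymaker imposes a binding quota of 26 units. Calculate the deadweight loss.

234.06

Competitive equilibrium: 68 − 0.8q = 6 + 0.6q → q* = 44.2857, p* = 32.5714.
At q = 26: demand price = 68 − 0.8·26 = 47.2; supply price = 6 + 0.6·26 = 21.6.
Δq = 44.2857 − 26 = 18.2857; wedge = 47.2 − 21.6 = 25.6.
Welfare loss = ½ × 18.2857 × 25.6 = 234.06.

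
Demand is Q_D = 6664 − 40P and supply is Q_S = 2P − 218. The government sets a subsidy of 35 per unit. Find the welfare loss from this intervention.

1166.67

In inverse form: demand P = 166.6 − 0.025Q, supply P = 109 + 0.5Q.
Competitive equilibrium: 166.6 − 0.025Q = 109 + 0.5Q → Q* = 109.7143, P* = 163.8571.
The subsidy lowers effective supply by 35: P = 74 + 0.5Q.
New quantity: 166.6 − 0.025Q = 74 + 0.5Q → Q' = 176.381.
Overproduction ΔQ = 176.381 − 109.7143 = 66.6667; wedge = subsidy = 35.
DWL = ½ × 66.6667 × 35 = 1166.67.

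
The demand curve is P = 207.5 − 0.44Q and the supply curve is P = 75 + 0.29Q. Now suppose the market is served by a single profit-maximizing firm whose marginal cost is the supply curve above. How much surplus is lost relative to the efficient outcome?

1700.64

Competitive equilibrium: 207.5 − 0.44Q = 75 + 0.29Q → Q* = 181.5068, P* = 127.637.
Marginal revenue: MR = 207.5 − 0.88Q. Set MR = MC: 207.5 − 0.88Q = 75 + 0.29Q → Q_m = 113.2479.
Price P_m = 207.5 − 0.44·113.2479 = 157.6709; MC(Q_m) = 75 + 0.29·113.2479 = 107.8419.
Competitive Q* = 181.5068, so ΔQ = 68.2589; wedge = 157.6709 − 107.8419 = 49.829.
DWL = ½ × 68.2589 × 49.829 = 1700.64.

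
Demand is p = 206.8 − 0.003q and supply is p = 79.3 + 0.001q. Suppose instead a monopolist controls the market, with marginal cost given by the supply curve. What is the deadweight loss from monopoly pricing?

Competitive equilibrium: 206.8 − 0.003q = 79.3 + 0.001q → q* = 31875, p* = 111.175.
Marginal revenue: MR = 206.8 − 0.006q. Set MR = MC: 206.8 − 0.006q = 79.3 + 0.001q → q_m = 18214.285714.
Price p_m = 206.8 − 0.003·18214.285714 = 152.157143; MC(q_m) = 79.3 + 0.001·18214.285714 = 97.514286.
Competitive q* = 31875, so Δq = 13660.714286; wedge = 152.157143 − 97.514286 = 54.642857.
The triangle = ½ × 13660.714286 × 54.642857 = 373230.23.

373230.23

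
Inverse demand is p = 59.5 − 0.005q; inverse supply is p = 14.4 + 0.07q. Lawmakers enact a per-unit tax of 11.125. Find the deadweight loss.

825.10

Competitive equilibrium: 59.5 − 0.005q = 14.4 + 0.07q → q* = 601.3333, p* = 56.4933.
With the tax, the buyer price exceeds the seller price by 11.125: (59.5 − 0.005q) − (14.4 + 0.07q) = 11.125 → q' = 453.
Δq = 601.3333 − 453 = 148.3333; the wedge equals the tax, 11.125.
DWL = ½ × 148.3333 × 11.125 = 825.10.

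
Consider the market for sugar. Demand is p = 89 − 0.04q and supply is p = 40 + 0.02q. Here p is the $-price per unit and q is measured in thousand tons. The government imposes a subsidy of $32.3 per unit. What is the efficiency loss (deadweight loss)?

$8694.08 thousand

Competitive equilibrium: 89 − 0.04q = 40 + 0.02q → q* = 816.6667, p* = 56.3333.
The subsidy lowers effective supply by 32.3: p = 7.7 + 0.02q.
New quantity: 89 − 0.04q = 7.7 + 0.02q → q' = 1355.
Overproduction Δq = 1355 − 816.6667 = 538.3333; wedge = subsidy = 32.3.
Deadweight loss = ½ × 538.3333 × 32.3 = $8694.08 thousand.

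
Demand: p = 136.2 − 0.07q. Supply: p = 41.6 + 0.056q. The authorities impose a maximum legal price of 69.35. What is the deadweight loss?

4104.87

Competitive equilibrium: 136.2 − 0.07q = 41.6 + 0.056q → q* = 750.7937, p* = 83.6444.
At the ceiling p = 69.35, quantity supplied = (69.35 − 41.6)/0.056 = 495.5357.
Willingness to pay at q' = 495.5357: 136.2 − 0.07·495.5357 = 101.5125.
Δq = 750.7937 − 495.5357 = 255.258; wedge = 101.5125 − 69.35 = 32.1625.
The triangle = ½ × 255.258 × 32.1625 = 4104.87.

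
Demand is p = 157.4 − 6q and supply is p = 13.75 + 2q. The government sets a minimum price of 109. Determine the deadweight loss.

Competitive equilibrium: 157.4 − 6q = 13.75 + 2q → q* = 17.9563, p* = 49.6625.
At the floor p = 109, quantity demanded = (157.4 − 109)/6 = 8.0667.
Sellers' marginal cost at q' = 8.0667: 13.75 + 2·8.0667 = 29.8834.
Δq = 17.9563 − 8.0667 = 9.8896; wedge = 109 − 29.8834 = 79.1166.
DWL = ½ × 9.8896 × 79.1166 = 391.22.

391.22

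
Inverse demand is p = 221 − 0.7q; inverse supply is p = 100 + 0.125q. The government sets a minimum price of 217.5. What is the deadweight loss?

Competitive equilibrium: 221 − 0.7q = 100 + 0.125q → q* = 146.6667, p* = 118.3333.
At the floor p = 217.5, quantity demanded = (221 − 217.5)/0.7 = 5.
Sellers' marginal cost at q' = 5: 100 + 0.125·5 = 100.625.
Δq = 146.6667 − 5 = 141.6667; wedge = 217.5 − 100.625 = 116.875.
Welfare loss = ½ × 141.6667 × 116.875 = 8278.65.

8278.65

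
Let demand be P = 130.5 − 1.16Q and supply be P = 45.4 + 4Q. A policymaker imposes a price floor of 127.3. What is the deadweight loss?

Competitive equilibrium: 130.5 − 1.16Q = 45.4 + 4Q → Q* = 16.4922, P* = 111.369.
At the floor P = 127.3, quantity demanded = (130.5 − 127.3)/1.16 = 2.7586.
Sellers' marginal cost at Q' = 2.7586: 45.4 + 4·2.7586 = 56.4344.
ΔQ = 16.4922 − 2.7586 = 13.7336; wedge = 127.3 − 56.4344 = 70.8656.
Deadweight loss = ½ × 13.7336 × 70.8656 = 486.62.

486.62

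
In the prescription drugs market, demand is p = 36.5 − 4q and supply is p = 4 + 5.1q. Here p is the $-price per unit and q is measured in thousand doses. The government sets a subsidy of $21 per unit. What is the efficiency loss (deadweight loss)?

Competitive equilibrium: 36.5 − 4q = 4 + 5.1q → q* = 3.5714, p* = 22.2143.
The subsidy lowers effective supply by 21: p = 5.1q − 17.
New quantity: 36.5 − 4q = 5.1q − 17 → q' = 5.8791.
Overproduction Δq = 5.8791 − 3.5714 = 2.3077; wedge = subsidy = 21.
Deadweight loss = ½ × 2.3077 × 21 = $24.23 thousand.

$24.23 thousand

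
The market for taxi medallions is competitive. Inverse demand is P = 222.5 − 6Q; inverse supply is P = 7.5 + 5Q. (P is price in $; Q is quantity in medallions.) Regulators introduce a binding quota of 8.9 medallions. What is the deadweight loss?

$623.29

Competitive equilibrium: 222.5 − 6Q = 7.5 + 5Q → Q* = 19.5455, P* = 105.2273.
At Q = 8.9: demand price = 222.5 − 6·8.9 = 169.1; supply price = 7.5 + 5·8.9 = 52.
ΔQ = 19.5455 − 8.9 = 10.6455; wedge = 169.1 − 52 = 117.1.
The triangle = ½ × 10.6455 × 117.1 = $623.29.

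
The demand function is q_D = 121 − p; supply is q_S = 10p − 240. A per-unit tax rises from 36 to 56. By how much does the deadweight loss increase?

In inverse form: demand p = 121 − q, supply p = 24 + 0.1q.
Competitive equilibrium: 121 − q = 24 + 0.1q → q* = 88.1818, p* = 32.8182.
For a per-unit tax t: Δq = t/1.1, so DWL = ½·t·(t/1.1) = t²/2.2.
At t = 36: DWL = 589.091. At t = 56: DWL = 1425.455.
Increase = 1425.455 − 589.091 = 836.36.

836.36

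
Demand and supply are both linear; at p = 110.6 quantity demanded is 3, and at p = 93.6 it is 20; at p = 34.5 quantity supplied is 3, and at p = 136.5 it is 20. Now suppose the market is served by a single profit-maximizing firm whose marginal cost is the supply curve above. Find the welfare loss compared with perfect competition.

10.52

Demand slope = (93.6 − 110.6)/(20 − 3) = −1, so p = 113.6 − q.
Supply slope = (136.5 − 34.5)/(20 − 3) = 6, so p = 16.5 + 6q.
Competitive equilibrium: 113.6 − q = 16.5 + 6q → q* = 13.8714, p* = 99.7286.
Marginal revenue: MR = 113.6 − 2q. Set MR = MC: 113.6 − 2q = 16.5 + 6q → q_m = 12.1375.
Price p_m = 113.6 − 1·12.1375 = 101.4625; MC(q_m) = 16.5 + 6·12.1375 = 89.325.
Competitive q* = 13.8714, so Δq = 1.7339; wedge = 101.4625 − 89.325 = 12.1375.
Deadweight loss = ½ × 1.7339 × 12.1375 = 10.52.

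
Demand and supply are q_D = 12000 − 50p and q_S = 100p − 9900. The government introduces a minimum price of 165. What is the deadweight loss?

In inverse form: demand p = 240 − 0.02q, supply p = 99 + 0.01q.
Competitive equilibrium: 240 − 0.02q = 99 + 0.01q → q* = 4700, p* = 146.
At the floor p = 165, quantity demanded = (240 − 165)/0.02 = 3750.
Sellers' marginal cost at q' = 3750: 99 + 0.01·3750 = 136.5.
Δq = 4700 − 3750 = 950; wedge = 165 − 136.5 = 28.5.
DWL = ½ × 950 × 28.5 = 13537.50.

13537.50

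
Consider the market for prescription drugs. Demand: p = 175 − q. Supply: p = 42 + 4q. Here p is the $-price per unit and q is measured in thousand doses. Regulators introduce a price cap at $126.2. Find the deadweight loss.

Competitive equilibrium: 175 − q = 42 + 4q → q* = 26.6, p* = 148.4.
At the ceiling p = 126.2, quantity supplied = (126.2 − 42)/4 = 21.05.
Willingness to pay at q' = 21.05: 175 − 1·21.05 = 153.95.
Δq = 26.6 − 21.05 = 5.55; wedge = 153.95 − 126.2 = 27.75.
DWL = ½ × 5.55 × 27.75 = $77.01 thousand.

$77.01 thousand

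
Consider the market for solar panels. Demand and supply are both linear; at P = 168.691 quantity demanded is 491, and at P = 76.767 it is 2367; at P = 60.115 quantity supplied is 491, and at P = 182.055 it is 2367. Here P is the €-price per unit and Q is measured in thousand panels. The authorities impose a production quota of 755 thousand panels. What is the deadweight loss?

€27013.64 thousand

Demand slope = (76.767 − 168.691)/(2367 − 491) = −0.049, so P = 192.75 − 0.049Q.
Supply slope = (182.055 − 60.115)/(2367 − 491) = 0.065, so P = 28.2 + 0.065Q.
Competitive equilibrium: 192.75 − 0.049Q = 28.2 + 0.065Q → Q* = 1443.4211, P* = 122.0224.
At Q = 755: demand price = 192.75 − 0.049·755 = 155.755; supply price = 28.2 + 0.065·755 = 77.275.
ΔQ = 1443.4211 − 755 = 688.4211; wedge = 155.755 − 77.275 = 78.48.
DWL = ½ × 688.4211 × 78.48 = €27013.64 thousand.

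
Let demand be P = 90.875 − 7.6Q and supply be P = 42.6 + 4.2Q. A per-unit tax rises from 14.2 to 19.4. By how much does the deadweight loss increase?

Competitive equilibrium: 90.875 − 7.6Q = 42.6 + 4.2Q → Q* = 4.0911, P* = 59.7826.
For a per-unit tax t: ΔQ = t/11.8, so DWL = ½·t·(t/11.8) = t²/23.6.
At t = 14.2: DWL = 8.544. At t = 19.4: DWL = 15.947.
Increase = 15.947 − 8.544 = 7.40.

7.40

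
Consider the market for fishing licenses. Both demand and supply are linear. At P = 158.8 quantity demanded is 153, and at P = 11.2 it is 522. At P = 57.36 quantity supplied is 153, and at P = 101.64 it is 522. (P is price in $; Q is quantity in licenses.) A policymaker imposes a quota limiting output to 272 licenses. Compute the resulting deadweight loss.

$1504.80

Demand slope = (11.2 − 158.8)/(522 − 153) = −0.4, so P = 220 − 0.4Q.
Supply slope = (101.64 − 57.36)/(522 − 153) = 0.12, so P = 39 + 0.12Q.
Competitive equilibrium: 220 − 0.4Q = 39 + 0.12Q → Q* = 348.0769, P* = 80.7692.
At Q = 272: demand price = 220 − 0.4·272 = 111.2; supply price = 39 + 0.12·272 = 71.64.
ΔQ = 348.0769 − 272 = 76.0769; wedge = 111.2 − 71.64 = 39.56.
Welfare loss = ½ × 76.0769 × 39.56 = $1504.80.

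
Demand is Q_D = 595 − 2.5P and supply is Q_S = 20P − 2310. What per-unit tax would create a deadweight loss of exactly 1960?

42

In inverse form: demand P = 238 − 0.4Q, supply P = 115.5 + 0.05Q.
Competitive equilibrium: 238 − 0.4Q = 115.5 + 0.05Q → Q* = 272.2222, P* = 129.1111.
A tax t gives ΔQ = t/0.45 and wedge t, so DWL = t²/0.9.
t²/0.9 = 1960 → t² = 1764 → t = 42.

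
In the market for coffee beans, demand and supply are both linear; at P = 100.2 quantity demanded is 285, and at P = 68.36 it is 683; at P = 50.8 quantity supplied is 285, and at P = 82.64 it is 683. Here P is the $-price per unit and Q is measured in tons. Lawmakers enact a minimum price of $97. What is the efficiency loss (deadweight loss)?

Demand slope = (68.36 − 100.2)/(683 − 285) = −0.08, so P = 123 − 0.08Q.
Supply slope = (82.64 − 50.8)/(683 − 285) = 0.08, so P = 28 + 0.08Q.
Competitive equilibrium: 123 − 0.08Q = 28 + 0.08Q → Q* = 593.75, P* = 75.5.
At the floor P = 97, quantity demanded = (123 − 97)/0.08 = 325.
Sellers' marginal cost at Q' = 325: 28 + 0.08·325 = 54.
ΔQ = 593.75 − 325 = 268.75; wedge = 97 − 54 = 43.
The triangle = ½ × 268.75 × 43 = $5778.125.

$5778.125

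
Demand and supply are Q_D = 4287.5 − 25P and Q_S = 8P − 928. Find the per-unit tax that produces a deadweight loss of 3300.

33

In inverse form: demand P = 171.5 − 0.04Q, supply P = 116 + 0.125Q.
Competitive equilibrium: 171.5 − 0.04Q = 116 + 0.125Q → Q* = 336.3636, P* = 158.0455.
A tax t gives ΔQ = t/0.165 and wedge t, so DWL = t²/0.33.
t²/0.33 = 3300 → t² = 1089 → t = 33.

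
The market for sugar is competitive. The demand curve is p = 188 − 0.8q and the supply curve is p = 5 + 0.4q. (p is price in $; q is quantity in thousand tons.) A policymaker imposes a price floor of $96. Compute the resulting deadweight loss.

Competitive equilibrium: 188 − 0.8q = 5 + 0.4q → q* = 152.5, p* = 66.
At the floor p = 96, quantity demanded = (188 − 96)/0.8 = 115.
Sellers' marginal cost at q' = 115: 5 + 0.4·115 = 51.
Δq = 152.5 − 115 = 37.5; wedge = 96 − 51 = 45.
DWL = ½ × 37.5 × 45 = $843.75 thousand.

$843.75 thousand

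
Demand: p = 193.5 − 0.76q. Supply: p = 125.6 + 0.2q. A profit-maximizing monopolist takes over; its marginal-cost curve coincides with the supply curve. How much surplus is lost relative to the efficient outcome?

Competitive equilibrium: 193.5 − 0.76q = 125.6 + 0.2q → q* = 70.72917, p* = 139.74583.
Marginal revenue: MR = 193.5 − 1.52q. Set MR = MC: 193.5 − 1.52q = 125.6 + 0.2q → q_m = 39.47674.
Price p_m = 193.5 − 0.76·39.47674 = 163.49768; MC(q_m) = 125.6 + 0.2·39.47674 = 133.49535.
Competitive q* = 70.72917, so Δq = 31.25243; wedge = 163.49768 − 133.49535 = 30.00233.
Welfare loss = ½ × 31.25243 × 30.00233 = 468.82.

468.82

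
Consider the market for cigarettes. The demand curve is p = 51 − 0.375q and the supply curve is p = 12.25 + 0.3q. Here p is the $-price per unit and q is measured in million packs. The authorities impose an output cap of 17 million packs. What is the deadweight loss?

Competitive equilibrium: 51 − 0.375q = 12.25 + 0.3q → q* = 57.4074, p* = 29.4722.
At q = 17: demand price = 51 − 0.375·17 = 44.625; supply price = 12.25 + 0.3·17 = 17.35.
Δq = 57.4074 − 17 = 40.4074; wedge = 44.625 − 17.35 = 27.275.
Deadweight loss = ½ × 40.4074 × 27.275 = $551.06 million.

$551.06 million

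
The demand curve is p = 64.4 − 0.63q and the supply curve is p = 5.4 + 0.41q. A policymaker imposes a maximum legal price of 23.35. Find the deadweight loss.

87.21

Competitive equilibrium: 64.4 − 0.63q = 5.4 + 0.41q → q* = 56.7308, p* = 28.6596.
At the ceiling p = 23.35, quantity supplied = (23.35 − 5.4)/0.41 = 43.7805.
Willingness to pay at q' = 43.7805: 64.4 − 0.63·43.7805 = 36.8183.
Δq = 56.7308 − 43.7805 = 12.9503; wedge = 36.8183 − 23.35 = 13.4683.
DWL = ½ × 12.9503 × 13.4683 = 87.21.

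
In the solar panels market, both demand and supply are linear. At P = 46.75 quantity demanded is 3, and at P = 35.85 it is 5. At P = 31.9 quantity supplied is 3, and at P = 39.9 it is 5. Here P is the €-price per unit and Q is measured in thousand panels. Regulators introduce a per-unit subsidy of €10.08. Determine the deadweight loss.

€5.376 thousand

Demand slope = (35.85 − 46.75)/(5 − 3) = −5.45, so P = 63.1 − 5.45Q.
Supply slope = (39.9 − 31.9)/(5 − 3) = 4, so P = 19.9 + 4Q.
Competitive equilibrium: 63.1 − 5.45Q = 19.9 + 4Q → Q* = 4.5714, P* = 38.1857.
The subsidy lowers effective supply by 10.08: P = 9.82 + 4Q.
New quantity: 63.1 − 5.45Q = 9.82 + 4Q → Q' = 5.6381.
Overproduction ΔQ = 5.6381 − 4.5714 = 1.0667; wedge = subsidy = 10.08.
DWL = ½ × 1.0667 × 10.08 = €5.376 thousand.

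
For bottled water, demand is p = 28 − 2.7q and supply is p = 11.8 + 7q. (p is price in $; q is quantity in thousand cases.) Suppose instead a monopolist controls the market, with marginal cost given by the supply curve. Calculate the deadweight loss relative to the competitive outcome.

Competitive equilibrium: 28 − 2.7q = 11.8 + 7q → q* = 1.6701, p* = 23.4907.
Marginal revenue: MR = 28 − 5.4q. Set MR = MC: 28 − 5.4q = 11.8 + 7q → q_m = 1.3065.
Price p_m = 28 − 2.7·1.3065 = 24.4725; MC(q_m) = 11.8 + 7·1.3065 = 20.9455.
Competitive q* = 1.6701, so Δq = 0.3636; wedge = 24.4725 − 20.9455 = 3.527.
The triangle = ½ × 0.3636 × 3.527 = $0.64 thousand.

$0.64 thousand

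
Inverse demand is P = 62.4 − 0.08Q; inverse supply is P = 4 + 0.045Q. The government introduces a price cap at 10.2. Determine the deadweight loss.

6782.44

Competitive equilibrium: 62.4 − 0.08Q = 4 + 0.045Q → Q* = 467.2, P* = 25.024.
At the ceiling P = 10.2, quantity supplied = (10.2 − 4)/0.045 = 137.7778.
Willingness to pay at Q' = 137.7778: 62.4 − 0.08·137.7778 = 51.3778.
ΔQ = 467.2 − 137.7778 = 329.4222; wedge = 51.3778 − 10.2 = 41.1778.
The triangle = ½ × 329.4222 × 41.1778 = 6782.44.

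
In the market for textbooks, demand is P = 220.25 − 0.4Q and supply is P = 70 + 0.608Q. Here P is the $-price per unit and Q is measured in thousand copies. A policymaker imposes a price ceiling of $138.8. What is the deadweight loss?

$649.55 thousand

Competitive equilibrium: 220.25 − 0.4Q = 70 + 0.608Q → Q* = 149.0575, P* = 160.627.
At the ceiling P = 138.8, quantity supplied = (138.8 − 70)/0.608 = 113.1579.
Willingness to pay at Q' = 113.1579: 220.25 − 0.4·113.1579 = 174.9868.
ΔQ = 149.0575 − 113.1579 = 35.8996; wedge = 174.9868 − 138.8 = 36.1868.
DWL = ½ × 35.8996 × 36.1868 = $649.55 thousand.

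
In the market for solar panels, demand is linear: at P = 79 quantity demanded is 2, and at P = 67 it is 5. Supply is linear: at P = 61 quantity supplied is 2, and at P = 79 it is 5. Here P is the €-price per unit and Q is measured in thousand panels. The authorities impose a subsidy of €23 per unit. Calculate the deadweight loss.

Demand slope = (67 − 79)/(5 − 2) = −4, so P = 87 − 4Q.
Supply slope = (79 − 61)/(5 − 2) = 6, so P = 49 + 6Q.
Competitive equilibrium: 87 − 4Q = 49 + 6Q → Q* = 3.8, P* = 71.8.
The subsidy lowers effective supply by 23: P = 26 + 6Q.
New quantity: 87 − 4Q = 26 + 6Q → Q' = 6.1.
Overproduction ΔQ = 6.1 − 3.8 = 2.3; wedge = subsidy = 23.
Deadweight loss = ½ × 2.3 × 23 = €26.45 thousand.

€26.45 thousand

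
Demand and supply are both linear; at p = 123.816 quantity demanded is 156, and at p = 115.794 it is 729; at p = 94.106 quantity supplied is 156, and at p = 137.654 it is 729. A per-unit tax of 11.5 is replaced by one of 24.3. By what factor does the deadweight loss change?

Demand slope = (115.794 − 123.816)/(729 − 156) = −0.014, so p = 126 − 0.014q.
Supply slope = (137.654 − 94.106)/(729 − 156) = 0.076, so p = 82.25 + 0.076q.
Competitive equilibrium: 126 − 0.014q = 82.25 + 0.076q → q* = 486.1111, p* = 119.1944.
For a per-unit tax t: Δq = t/0.09, so DWL = ½·t·(t/0.09) = t²/0.18.
At t = 11.5: DWL = 734.722. At t = 24.3: DWL = 3280.5.
Ratio = (24.3/11.5)² = 4.465.

4.465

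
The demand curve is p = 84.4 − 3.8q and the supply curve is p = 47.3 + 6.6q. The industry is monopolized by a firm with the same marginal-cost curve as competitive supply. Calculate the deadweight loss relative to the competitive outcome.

4.74

Competitive equilibrium: 84.4 − 3.8q = 47.3 + 6.6q → q* = 3.5673, p* = 70.8442.
Marginal revenue: MR = 84.4 − 7.6q. Set MR = MC: 84.4 − 7.6q = 47.3 + 6.6q → q_m = 2.6127.
Price p_m = 84.4 − 3.8·2.6127 = 74.4717; MC(q_m) = 47.3 + 6.6·2.6127 = 64.5438.
Competitive q* = 3.5673, so Δq = 0.9546; wedge = 74.4717 − 64.5438 = 9.9279.
Deadweight loss = ½ × 0.9546 × 9.9279 = 4.74.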